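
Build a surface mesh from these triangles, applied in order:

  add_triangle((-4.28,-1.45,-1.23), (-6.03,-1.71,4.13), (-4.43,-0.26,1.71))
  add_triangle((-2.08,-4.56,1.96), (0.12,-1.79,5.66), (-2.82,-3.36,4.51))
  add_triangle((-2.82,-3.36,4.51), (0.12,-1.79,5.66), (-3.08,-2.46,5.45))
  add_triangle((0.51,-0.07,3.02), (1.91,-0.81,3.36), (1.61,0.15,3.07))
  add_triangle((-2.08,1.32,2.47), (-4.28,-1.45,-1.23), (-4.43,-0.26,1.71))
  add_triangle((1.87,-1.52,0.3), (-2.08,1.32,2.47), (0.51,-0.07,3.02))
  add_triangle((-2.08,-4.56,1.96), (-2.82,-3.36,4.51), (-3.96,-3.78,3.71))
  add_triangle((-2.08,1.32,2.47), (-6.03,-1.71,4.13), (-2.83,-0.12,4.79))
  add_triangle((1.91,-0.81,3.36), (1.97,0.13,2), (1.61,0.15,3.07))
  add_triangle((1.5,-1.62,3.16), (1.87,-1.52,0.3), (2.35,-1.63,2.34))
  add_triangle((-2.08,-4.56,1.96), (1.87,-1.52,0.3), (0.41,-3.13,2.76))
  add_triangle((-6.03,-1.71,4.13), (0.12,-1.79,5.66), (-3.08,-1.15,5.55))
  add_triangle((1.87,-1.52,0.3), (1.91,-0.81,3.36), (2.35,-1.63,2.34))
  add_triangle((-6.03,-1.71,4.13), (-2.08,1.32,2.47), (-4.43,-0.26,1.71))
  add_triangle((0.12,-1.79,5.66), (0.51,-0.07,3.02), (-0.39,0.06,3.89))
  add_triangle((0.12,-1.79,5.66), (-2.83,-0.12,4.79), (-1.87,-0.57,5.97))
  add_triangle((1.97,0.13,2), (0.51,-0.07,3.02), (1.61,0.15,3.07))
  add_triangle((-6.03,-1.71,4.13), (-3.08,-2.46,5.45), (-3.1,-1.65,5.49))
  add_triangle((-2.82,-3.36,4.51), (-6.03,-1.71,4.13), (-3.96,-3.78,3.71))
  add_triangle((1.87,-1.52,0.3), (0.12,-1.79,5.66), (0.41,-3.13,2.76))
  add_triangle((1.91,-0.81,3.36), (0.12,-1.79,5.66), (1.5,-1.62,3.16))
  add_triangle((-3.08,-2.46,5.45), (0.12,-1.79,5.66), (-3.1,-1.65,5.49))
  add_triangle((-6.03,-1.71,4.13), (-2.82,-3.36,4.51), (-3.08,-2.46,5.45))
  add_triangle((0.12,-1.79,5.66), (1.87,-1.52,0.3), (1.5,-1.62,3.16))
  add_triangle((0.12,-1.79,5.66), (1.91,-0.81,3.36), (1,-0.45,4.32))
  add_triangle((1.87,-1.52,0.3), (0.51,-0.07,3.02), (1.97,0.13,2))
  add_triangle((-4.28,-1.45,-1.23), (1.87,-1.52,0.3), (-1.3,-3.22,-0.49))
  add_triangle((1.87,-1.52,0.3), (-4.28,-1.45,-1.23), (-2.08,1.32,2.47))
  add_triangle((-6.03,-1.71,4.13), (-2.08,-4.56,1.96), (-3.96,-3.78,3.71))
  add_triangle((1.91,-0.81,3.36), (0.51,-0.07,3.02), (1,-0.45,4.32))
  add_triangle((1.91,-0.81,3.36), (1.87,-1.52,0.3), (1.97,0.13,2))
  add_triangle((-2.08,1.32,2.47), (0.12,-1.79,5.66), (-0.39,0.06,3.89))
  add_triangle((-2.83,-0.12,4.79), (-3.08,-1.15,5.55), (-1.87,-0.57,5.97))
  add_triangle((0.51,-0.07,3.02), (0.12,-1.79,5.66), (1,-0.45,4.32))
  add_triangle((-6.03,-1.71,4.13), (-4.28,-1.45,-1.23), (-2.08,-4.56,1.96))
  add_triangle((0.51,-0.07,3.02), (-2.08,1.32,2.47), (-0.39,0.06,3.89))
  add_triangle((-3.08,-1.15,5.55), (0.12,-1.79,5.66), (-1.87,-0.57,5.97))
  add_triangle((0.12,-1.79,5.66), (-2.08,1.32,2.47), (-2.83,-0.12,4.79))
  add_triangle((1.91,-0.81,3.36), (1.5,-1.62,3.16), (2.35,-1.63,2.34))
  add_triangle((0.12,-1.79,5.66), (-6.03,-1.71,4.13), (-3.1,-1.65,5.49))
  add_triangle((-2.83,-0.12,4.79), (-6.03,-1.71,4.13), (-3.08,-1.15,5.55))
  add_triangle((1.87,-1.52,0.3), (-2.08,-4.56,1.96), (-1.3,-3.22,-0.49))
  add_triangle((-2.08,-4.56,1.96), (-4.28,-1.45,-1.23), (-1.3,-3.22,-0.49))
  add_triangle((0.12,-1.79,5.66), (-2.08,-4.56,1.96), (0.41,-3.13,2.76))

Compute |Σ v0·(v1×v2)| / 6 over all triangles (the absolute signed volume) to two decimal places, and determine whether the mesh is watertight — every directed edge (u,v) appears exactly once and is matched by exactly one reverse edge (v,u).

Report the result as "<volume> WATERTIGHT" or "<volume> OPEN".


Per-triangle v0·(v1×v2)/6:
  t1: +4.4810
  t2: +6.9670
  t3: +3.8036
  t4: +0.5517
  t5: +1.5931
  t6: -0.6405
  t7: +3.1692
  t8: +4.7565
  t9: +0.4616
  t10: +0.5001
  t11: +3.2494
  t12: +4.7109
  t13: +0.1876
  t14: +3.5883
  t15: +0.9373
  t16: -1.0178
  t17: -0.0848
  t18: +2.7803
  t19: +4.3182
  t20: +3.4956
  t21: +1.4180
  t22: +2.4943
  t23: +4.4839
  t24: +0.8354
  t25: +1.3728
  t26: -1.4046
  t27: +0.2919
  t28: -4.3698
  t29: +2.5514
  t30: +0.1368
  t31: +1.2580
  t32: +1.6589
  t33: +1.2707
  t34: +0.3730
  t35: +16.7312
  t36: +0.5370
  t37: +2.8359
  t38: +3.0048
  t39: +0.6670
  t40: -1.7231
  t41: +3.1526
  t42: +3.6055
  t43: +5.3916
  t44: +5.8237
Σ = +100.2051 → |volume| = 100.21

Directed edges: 132 total, each appears once with its reverse present → watertight.

100.21 WATERTIGHT


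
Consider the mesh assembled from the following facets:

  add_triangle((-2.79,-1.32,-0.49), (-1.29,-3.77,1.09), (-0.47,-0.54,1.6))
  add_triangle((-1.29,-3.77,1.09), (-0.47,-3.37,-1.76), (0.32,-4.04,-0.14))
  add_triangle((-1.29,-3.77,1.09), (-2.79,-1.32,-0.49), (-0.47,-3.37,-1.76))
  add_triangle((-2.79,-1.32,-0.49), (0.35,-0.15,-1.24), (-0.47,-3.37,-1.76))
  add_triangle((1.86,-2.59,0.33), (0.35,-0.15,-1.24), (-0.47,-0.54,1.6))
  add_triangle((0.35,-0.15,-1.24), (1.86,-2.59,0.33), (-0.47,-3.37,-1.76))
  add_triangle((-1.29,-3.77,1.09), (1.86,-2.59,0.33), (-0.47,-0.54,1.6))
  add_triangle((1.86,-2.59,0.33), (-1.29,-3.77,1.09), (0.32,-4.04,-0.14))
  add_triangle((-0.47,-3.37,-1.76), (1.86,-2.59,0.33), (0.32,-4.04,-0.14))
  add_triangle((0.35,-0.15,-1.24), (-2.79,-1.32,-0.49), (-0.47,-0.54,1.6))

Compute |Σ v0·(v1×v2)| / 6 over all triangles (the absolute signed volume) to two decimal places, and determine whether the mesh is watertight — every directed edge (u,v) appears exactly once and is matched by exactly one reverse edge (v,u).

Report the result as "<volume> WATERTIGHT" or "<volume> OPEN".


17.59 WATERTIGHT

Per-triangle v0·(v1×v2)/6:
  t1: +2.2776
  t2: +2.3634
  t3: +4.3916
  t4: +1.6587
  t5: -0.3061
  t6: +1.7998
  t7: +2.4164
  t8: +1.8091
  t9: +1.6227
  t10: -0.4391
Σ = +17.5941 → |volume| = 17.59

Directed edges: 30 total, each appears once with its reverse present → watertight.


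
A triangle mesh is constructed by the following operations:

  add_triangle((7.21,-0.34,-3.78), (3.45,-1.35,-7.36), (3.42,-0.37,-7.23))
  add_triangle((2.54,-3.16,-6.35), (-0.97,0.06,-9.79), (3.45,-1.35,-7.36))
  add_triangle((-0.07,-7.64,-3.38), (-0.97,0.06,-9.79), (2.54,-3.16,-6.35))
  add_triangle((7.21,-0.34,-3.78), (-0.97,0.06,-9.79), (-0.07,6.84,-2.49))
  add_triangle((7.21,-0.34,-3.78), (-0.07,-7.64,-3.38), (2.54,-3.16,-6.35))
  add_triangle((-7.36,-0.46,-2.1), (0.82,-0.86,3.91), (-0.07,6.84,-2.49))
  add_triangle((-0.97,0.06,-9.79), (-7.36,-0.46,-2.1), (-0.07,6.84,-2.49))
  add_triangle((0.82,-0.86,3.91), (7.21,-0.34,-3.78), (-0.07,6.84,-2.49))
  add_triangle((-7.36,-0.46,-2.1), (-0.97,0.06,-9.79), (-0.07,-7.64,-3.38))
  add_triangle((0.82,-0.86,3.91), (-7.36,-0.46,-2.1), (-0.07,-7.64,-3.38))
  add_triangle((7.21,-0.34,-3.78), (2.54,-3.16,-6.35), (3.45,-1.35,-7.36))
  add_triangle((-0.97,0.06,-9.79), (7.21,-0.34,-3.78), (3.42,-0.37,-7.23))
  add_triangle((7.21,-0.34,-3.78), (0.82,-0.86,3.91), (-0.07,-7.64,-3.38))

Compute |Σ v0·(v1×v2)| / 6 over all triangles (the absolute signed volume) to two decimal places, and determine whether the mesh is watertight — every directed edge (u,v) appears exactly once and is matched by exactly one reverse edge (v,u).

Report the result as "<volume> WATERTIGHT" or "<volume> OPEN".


504.96 OPEN

Per-triangle v0·(v1×v2)/6:
  t1: +6.3649
  t2: +14.5997
  t3: +38.2311
  t4: +84.5637
  t5: +33.6097
  t6: +28.1021
  t7: +79.5054
  t8: +33.1604
  t9: +89.6016
  t10: +38.1869
  t11: +13.1207
  t12: +2.6762
  t13: +43.2329
Σ = +504.9552 → |volume| = 504.96

Directed edges: 39 total; 3 unmatched, e.g. (3.45,-1.35,-7.36)→(3.42,-0.37,-7.23) → open.


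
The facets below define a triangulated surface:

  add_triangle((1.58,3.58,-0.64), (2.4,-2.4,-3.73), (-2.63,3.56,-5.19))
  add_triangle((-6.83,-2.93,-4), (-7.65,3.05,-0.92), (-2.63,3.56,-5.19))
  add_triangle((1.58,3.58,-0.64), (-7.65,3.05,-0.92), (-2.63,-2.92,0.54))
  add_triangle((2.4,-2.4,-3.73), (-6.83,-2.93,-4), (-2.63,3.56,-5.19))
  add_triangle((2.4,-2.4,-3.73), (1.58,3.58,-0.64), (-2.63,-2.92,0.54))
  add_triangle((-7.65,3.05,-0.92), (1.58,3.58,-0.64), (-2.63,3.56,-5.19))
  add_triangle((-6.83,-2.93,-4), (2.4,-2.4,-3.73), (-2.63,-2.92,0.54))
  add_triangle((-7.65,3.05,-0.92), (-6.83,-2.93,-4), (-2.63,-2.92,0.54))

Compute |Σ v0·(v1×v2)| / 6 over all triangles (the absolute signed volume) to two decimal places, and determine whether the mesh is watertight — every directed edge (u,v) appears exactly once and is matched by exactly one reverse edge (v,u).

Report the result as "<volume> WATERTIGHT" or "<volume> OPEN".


168.25 WATERTIGHT

Per-triangle v0·(v1×v2)/6:
  t1: +19.8241
  t2: +45.3063
  t3: +0.3965
  t4: +41.6560
  t5: -3.2914
  t6: +23.5027
  t7: +18.5959
  t8: +22.2554
Σ = +168.2454 → |volume| = 168.25

Directed edges: 24 total, each appears once with its reverse present → watertight.


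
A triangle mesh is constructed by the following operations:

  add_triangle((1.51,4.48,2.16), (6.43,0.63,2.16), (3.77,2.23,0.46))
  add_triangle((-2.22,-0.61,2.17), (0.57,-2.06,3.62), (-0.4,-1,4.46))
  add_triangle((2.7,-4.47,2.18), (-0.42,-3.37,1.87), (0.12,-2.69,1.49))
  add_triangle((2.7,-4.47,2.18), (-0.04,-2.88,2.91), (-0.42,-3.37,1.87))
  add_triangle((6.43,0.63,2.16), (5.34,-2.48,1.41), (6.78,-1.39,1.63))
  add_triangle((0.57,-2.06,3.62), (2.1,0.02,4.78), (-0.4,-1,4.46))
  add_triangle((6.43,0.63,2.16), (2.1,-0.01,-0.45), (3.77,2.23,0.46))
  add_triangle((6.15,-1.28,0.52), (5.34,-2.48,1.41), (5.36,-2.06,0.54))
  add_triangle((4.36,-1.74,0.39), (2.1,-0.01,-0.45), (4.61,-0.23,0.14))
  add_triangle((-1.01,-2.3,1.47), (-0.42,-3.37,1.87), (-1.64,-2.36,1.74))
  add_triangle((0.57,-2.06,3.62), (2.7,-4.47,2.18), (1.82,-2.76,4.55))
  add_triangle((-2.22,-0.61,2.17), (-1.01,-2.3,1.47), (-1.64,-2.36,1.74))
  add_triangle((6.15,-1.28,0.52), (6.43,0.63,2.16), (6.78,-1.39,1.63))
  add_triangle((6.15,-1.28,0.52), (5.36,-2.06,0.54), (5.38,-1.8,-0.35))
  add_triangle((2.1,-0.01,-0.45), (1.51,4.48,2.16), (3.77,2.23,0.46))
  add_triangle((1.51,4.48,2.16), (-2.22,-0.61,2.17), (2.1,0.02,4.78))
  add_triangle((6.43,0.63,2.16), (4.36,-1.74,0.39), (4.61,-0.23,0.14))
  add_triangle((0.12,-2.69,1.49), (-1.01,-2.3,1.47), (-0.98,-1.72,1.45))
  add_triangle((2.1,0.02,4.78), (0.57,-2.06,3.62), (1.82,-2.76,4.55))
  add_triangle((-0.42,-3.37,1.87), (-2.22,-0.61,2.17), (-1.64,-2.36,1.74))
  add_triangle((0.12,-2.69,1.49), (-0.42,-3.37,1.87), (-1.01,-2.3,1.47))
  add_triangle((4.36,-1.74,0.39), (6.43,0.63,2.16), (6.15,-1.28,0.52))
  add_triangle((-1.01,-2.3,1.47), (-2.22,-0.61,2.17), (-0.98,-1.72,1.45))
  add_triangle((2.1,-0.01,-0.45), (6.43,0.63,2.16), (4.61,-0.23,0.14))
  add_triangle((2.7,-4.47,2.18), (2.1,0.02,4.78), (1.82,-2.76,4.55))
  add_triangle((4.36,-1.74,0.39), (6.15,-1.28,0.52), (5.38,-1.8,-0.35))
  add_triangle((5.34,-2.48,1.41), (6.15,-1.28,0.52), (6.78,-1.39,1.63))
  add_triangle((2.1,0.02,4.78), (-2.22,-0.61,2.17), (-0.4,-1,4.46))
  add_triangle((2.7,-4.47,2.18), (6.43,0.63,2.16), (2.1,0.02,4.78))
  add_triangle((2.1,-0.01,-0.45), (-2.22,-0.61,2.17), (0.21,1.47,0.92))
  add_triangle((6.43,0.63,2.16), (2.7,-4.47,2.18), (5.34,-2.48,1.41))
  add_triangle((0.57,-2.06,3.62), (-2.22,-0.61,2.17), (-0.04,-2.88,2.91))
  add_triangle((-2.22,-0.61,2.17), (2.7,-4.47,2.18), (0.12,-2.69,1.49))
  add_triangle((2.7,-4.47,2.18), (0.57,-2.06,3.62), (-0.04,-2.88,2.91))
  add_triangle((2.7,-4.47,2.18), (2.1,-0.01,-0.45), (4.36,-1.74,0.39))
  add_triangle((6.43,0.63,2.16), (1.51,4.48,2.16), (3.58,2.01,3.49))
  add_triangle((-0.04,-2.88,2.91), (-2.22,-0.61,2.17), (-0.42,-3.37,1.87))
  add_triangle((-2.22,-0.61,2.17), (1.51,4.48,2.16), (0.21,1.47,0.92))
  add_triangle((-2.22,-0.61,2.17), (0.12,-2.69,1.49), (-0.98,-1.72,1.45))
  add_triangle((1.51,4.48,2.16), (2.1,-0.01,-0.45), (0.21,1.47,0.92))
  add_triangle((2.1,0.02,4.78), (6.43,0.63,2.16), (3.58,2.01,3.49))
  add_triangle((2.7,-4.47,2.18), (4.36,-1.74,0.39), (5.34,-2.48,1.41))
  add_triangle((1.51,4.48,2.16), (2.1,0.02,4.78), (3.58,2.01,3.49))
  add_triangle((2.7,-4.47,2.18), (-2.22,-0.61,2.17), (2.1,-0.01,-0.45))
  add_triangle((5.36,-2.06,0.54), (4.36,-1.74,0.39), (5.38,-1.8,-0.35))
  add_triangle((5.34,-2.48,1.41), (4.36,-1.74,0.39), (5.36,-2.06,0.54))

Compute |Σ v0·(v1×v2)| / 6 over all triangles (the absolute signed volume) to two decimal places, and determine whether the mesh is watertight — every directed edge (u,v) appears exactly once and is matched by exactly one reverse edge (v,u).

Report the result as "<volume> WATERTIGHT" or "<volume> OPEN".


Per-triangle v0·(v1×v2)/6:
  t1: +7.0394
  t2: +1.9615
  t3: -0.0719
  t4: +2.4538
  t5: +1.2391
  t6: +3.0725
  t7: +2.4904
  t8: +0.8061
  t9: +0.5822
  t10: +0.0284
  t11: +1.9074
  t12: -0.2386
  t13: +2.0969
  t14: +0.8397
  t15: +0.0372
  t16: +11.0263
  t17: +2.4865
  t18: -0.1552
  t19: +1.9632
  t20: +0.8662
  t21: -0.0485
  t22: -1.4224
  t23: -0.1091
  t24: +0.5184
  t25: +4.4959
  t26: -0.7018
  t27: +1.5031
  t28: +1.4116
  t29: +20.4203
  t30: -1.0819
  t31: +6.0446
  t32: +2.0796
  t33: -1.7558
  t34: +2.7112
  t35: +0.4060
  t36: +7.6804
  t37: +1.9079
  t38: +0.2075
  t39: -0.3670
  t40: -0.2369
  t41: +7.7005
  t42: +1.8069
  t43: +6.3983
  t44: -2.0439
  t45: +0.0630
  t46: +0.0689
Σ = +98.0882 → |volume| = 98.09

Directed edges: 138 total, each appears once with its reverse present → watertight.

98.09 WATERTIGHT


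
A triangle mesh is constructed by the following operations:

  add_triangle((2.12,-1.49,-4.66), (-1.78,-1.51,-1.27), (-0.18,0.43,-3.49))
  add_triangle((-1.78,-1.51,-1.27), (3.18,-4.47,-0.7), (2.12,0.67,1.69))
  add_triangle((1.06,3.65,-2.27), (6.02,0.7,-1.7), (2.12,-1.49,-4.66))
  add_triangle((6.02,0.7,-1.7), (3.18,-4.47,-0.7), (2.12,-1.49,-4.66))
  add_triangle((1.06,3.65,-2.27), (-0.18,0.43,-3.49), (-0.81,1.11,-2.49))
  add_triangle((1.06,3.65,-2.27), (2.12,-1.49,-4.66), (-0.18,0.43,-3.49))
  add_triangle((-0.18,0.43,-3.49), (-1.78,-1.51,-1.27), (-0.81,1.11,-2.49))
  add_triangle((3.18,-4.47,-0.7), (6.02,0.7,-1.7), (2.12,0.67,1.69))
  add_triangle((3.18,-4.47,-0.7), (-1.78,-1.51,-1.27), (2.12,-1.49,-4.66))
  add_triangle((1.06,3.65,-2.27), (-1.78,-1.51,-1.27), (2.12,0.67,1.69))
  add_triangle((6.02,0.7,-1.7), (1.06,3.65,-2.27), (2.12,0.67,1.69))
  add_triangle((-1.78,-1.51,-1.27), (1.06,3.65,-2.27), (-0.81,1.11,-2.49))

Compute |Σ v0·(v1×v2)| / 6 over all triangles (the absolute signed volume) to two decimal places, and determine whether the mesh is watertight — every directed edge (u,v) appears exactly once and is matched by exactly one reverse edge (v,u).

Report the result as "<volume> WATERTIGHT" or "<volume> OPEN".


82.42 WATERTIGHT

Per-triangle v0·(v1×v2)/6:
  t1: +4.3465
  t2: +1.3711
  t3: +17.8045
  t4: +20.0664
  t5: +1.8861
  t6: +6.0405
  t7: +1.4617
  t8: +11.1977
  t9: +10.2290
  t10: -0.8683
  t11: +8.9358
  t12: -0.0531
Σ = +82.4179 → |volume| = 82.42

Directed edges: 36 total, each appears once with its reverse present → watertight.


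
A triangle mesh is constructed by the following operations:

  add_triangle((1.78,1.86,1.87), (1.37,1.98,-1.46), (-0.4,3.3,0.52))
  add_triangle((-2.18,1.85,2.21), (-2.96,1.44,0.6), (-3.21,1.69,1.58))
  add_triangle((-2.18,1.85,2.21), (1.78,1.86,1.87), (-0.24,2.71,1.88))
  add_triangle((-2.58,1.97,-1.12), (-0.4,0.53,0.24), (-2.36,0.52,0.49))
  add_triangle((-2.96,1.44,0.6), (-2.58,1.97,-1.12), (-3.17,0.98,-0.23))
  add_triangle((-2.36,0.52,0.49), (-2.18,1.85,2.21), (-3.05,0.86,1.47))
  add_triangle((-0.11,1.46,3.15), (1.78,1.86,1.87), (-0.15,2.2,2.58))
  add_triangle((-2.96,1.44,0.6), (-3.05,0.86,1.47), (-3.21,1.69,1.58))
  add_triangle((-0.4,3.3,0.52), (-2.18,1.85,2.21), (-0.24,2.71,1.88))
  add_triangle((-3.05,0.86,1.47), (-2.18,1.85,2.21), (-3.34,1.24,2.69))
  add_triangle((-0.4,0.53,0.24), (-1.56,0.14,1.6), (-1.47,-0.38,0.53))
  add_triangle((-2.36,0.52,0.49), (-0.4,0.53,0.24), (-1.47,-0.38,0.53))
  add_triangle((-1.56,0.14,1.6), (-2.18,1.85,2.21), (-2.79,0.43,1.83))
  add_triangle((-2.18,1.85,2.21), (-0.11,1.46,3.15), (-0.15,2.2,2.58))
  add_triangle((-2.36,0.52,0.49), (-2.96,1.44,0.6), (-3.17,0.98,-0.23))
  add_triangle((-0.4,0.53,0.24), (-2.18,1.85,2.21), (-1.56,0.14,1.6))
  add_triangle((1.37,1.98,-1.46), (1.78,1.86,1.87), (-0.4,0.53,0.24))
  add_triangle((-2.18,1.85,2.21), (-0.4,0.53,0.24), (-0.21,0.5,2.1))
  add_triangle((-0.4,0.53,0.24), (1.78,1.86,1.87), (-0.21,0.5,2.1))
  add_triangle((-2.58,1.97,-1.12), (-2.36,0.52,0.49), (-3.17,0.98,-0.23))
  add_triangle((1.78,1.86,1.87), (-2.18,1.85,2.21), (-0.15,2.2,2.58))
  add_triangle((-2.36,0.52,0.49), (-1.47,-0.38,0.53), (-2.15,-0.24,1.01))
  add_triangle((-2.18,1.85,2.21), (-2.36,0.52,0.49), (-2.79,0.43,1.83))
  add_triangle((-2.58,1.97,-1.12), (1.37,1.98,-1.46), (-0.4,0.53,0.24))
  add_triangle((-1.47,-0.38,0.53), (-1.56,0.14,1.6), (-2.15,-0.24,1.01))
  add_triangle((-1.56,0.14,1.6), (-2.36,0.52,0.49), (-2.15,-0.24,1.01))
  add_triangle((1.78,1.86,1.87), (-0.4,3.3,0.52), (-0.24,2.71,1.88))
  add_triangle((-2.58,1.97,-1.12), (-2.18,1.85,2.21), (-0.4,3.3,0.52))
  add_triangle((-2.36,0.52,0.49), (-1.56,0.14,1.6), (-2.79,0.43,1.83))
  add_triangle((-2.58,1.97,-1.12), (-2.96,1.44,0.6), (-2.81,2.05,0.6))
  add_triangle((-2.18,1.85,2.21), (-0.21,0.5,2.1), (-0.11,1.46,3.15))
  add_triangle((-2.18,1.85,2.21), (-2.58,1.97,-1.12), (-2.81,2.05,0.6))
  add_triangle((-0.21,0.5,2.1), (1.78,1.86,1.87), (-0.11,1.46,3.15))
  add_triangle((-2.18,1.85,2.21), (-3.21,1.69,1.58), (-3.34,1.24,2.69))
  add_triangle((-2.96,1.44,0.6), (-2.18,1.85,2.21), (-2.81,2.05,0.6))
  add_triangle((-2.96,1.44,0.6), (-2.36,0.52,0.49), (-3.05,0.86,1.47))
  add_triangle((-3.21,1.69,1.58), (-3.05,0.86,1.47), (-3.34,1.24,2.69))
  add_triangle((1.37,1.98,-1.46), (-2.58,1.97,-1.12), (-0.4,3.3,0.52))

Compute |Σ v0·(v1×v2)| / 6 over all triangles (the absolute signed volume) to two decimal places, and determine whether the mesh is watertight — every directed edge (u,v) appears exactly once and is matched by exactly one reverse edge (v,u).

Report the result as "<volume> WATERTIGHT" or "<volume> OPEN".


Per-triangle v0·(v1×v2)/6:
  t1: +3.3509
  t2: +0.2500
  t3: +1.3418
  t4: -0.3743
  t5: +0.7634
  t6: -0.3208
  t7: +1.0041
  t8: +0.3399
  t9: +1.6563
  t10: -0.5026
  t11: -0.1483
  t12: -0.0825
  t13: +0.4425
  t14: +1.0826
  t15: +0.2736
  t16: -0.0699
  t17: -0.9228
  t18: -0.1500
  t19: -0.5117
  t20: -0.3063
  t21: +0.2061
  t22: +0.0929
  t23: +0.8015
  t24: -0.7367
  t25: +0.0490
  t26: +0.3131
  t27: +1.5259
  t28: +4.0090
  t29: +0.0075
  t30: +0.5643
  t31: +0.5818
  t32: +0.2749
  t33: +0.3873
  t34: +0.7084
  t35: +0.5839
  t36: +0.2604
  t37: +0.4260
  t38: +3.5484
Σ = +20.7195 → |volume| = 20.72

Directed edges: 114 total, each appears once with its reverse present → watertight.

20.72 WATERTIGHT


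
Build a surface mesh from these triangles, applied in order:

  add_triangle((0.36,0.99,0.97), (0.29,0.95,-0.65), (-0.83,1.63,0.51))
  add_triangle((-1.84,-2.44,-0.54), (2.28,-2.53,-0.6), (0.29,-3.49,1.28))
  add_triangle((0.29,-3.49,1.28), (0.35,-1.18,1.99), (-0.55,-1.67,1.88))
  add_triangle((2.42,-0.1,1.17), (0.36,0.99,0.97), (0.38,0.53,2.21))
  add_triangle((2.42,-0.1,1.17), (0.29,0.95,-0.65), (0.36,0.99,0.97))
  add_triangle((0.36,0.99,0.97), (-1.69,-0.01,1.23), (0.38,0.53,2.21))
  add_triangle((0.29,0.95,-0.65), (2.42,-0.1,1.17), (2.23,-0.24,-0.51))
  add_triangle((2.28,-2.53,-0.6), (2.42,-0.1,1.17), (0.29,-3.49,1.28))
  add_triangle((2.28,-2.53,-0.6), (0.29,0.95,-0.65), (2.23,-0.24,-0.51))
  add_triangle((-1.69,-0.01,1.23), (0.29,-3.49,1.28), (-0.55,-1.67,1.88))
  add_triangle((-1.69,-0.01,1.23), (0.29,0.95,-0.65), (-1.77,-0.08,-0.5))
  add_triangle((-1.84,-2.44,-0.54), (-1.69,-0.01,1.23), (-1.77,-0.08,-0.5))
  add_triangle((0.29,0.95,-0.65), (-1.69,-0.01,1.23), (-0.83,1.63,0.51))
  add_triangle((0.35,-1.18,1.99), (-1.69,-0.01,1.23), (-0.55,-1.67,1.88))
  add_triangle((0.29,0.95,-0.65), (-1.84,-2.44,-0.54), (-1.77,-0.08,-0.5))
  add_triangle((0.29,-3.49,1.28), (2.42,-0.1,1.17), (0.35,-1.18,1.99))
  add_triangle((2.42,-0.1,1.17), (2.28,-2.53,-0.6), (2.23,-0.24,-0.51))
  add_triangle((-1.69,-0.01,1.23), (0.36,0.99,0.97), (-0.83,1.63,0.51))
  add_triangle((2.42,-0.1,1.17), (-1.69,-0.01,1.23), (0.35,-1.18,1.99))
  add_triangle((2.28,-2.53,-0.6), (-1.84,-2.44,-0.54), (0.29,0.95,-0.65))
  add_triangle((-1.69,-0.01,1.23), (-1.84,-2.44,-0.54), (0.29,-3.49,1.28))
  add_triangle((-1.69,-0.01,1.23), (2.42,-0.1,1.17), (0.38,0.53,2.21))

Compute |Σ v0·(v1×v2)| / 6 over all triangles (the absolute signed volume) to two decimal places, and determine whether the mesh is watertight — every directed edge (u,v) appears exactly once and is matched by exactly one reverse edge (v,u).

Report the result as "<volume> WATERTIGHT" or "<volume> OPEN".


Per-triangle v0·(v1×v2)/6:
  t1: +0.3611
  t2: +3.5430
  t3: +0.8096
  t4: +0.6461
  t5: +0.6291
  t6: +0.5087
  t7: +0.6633
  t8: +3.5078
  t9: +0.5243
  t10: +0.7553
  t11: +0.4862
  t12: +1.1867
  t13: +0.1770
  t14: +0.5612
  t15: +0.5145
  t16: +2.0184
  t17: +1.4587
  t18: +0.5935
  t19: +0.9037
  t20: +1.4720
  t21: +2.8684
  t22: +0.5158
Σ = +24.7043 → |volume| = 24.70

Directed edges: 66 total, each appears once with its reverse present → watertight.

24.70 WATERTIGHT


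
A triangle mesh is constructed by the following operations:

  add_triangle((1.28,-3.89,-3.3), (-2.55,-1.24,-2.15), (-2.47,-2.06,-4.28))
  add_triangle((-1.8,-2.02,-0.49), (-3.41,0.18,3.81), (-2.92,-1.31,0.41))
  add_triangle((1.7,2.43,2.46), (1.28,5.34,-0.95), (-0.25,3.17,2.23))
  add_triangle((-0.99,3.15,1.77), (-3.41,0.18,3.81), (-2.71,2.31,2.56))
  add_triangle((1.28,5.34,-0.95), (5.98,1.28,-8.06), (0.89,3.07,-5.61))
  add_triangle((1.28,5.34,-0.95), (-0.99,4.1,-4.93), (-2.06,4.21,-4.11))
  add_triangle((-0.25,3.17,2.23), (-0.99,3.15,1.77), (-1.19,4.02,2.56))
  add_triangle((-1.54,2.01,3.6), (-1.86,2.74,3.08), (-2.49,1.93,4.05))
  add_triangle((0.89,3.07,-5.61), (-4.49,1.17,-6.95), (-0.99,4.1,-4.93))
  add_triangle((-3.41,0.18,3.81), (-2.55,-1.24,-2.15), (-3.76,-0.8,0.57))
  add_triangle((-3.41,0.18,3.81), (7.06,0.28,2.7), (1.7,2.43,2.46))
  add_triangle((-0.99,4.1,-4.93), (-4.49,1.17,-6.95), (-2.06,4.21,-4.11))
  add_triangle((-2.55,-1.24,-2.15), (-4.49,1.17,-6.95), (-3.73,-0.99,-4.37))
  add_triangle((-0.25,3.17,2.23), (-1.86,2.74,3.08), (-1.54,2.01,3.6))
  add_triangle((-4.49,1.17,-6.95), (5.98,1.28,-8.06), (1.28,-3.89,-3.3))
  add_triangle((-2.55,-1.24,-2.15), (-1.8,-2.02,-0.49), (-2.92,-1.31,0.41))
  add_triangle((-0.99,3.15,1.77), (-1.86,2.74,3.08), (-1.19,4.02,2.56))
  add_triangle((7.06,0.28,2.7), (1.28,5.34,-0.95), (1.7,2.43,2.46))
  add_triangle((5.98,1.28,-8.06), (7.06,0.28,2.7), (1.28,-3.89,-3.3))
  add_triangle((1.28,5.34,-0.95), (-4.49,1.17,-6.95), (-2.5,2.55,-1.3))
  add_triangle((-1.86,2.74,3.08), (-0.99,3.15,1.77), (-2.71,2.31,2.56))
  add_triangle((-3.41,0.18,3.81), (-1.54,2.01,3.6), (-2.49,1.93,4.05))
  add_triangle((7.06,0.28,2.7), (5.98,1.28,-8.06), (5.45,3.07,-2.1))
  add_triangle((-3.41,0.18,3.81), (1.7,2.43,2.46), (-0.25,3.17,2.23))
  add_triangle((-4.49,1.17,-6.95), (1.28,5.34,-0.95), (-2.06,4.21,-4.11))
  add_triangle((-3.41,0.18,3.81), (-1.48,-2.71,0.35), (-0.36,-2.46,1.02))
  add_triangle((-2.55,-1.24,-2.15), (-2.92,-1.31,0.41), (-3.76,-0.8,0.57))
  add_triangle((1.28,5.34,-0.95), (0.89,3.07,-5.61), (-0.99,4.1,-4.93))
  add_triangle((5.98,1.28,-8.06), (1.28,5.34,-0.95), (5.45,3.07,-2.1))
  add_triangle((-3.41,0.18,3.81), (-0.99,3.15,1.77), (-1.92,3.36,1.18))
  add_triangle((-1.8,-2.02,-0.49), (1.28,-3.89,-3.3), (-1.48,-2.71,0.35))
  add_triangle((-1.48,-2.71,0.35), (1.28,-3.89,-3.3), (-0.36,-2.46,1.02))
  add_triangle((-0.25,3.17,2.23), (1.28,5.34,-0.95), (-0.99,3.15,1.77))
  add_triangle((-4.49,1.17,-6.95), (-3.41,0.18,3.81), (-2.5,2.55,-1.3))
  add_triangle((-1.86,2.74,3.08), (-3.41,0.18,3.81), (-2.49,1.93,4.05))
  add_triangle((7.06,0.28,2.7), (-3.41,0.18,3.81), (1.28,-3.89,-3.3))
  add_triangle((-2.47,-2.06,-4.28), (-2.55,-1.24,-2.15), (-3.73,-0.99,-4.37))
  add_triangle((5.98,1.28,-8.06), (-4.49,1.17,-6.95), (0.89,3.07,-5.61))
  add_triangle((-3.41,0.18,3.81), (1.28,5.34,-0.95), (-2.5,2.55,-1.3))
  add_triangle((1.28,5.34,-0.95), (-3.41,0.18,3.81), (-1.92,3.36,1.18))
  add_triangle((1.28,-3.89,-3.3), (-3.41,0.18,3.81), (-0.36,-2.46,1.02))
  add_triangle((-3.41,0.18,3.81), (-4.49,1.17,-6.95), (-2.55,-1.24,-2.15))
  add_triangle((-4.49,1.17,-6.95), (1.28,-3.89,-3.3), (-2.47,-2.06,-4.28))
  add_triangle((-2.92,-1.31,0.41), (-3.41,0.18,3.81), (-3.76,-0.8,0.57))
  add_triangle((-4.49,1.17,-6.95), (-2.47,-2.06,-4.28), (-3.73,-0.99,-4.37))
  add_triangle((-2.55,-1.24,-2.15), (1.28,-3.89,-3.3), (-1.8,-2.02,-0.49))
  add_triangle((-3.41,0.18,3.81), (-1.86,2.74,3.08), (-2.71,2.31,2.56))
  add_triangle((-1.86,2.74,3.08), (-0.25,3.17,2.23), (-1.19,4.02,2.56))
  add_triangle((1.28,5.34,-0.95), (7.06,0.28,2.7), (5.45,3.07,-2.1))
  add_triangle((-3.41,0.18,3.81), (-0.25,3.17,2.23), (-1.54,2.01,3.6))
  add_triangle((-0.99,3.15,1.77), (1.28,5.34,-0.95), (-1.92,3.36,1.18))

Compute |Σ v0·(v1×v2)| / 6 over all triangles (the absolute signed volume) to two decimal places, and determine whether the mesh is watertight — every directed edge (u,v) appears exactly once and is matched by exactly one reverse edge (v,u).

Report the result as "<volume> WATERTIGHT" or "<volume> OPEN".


Per-triangle v0·(v1×v2)/6:
  t1: +2.6157
  t2: +1.3476
  t3: +5.3784
  t4: -1.6413
  t5: +24.4937
  t6: +5.5729
  t7: +0.1007
  t8: +0.5716
  t9: +11.6950
  t10: +0.0001
  t11: +13.5457
  t12: +6.6902
  t13: +0.6381
  t14: +1.0575
  t15: +57.3033
  t16: +1.4452
  t17: +0.2173
  t18: +15.2658
  t19: +52.6285
  t20: +15.0749
  t21: +0.9427
  t22: +0.5312
  t23: +29.6111
  t24: +5.0278
  t25: -4.1457
  t26: +2.8156
  t27: +1.0805
  t28: +9.4671
  t29: +25.0153
  t30: +2.9288
  t31: +2.3514
  t32: +2.7689
  t33: +2.2448
  t34: +14.2748
  t35: +0.8797
  t36: +22.3083
  t37: +1.2166
  t38: +27.9461
  t39: +13.2396
  t40: -3.8556
  t41: -3.9765
  t42: +11.9996
  t43: +9.4697
  t44: +1.4028
  t45: +3.5104
  t46: +4.1013
  t47: +1.9363
  t48: +0.7643
  t49: +21.2076
  t50: -1.2336
  t51: +2.8916
Σ = +422.7229 → |volume| = 422.72

Directed edges: 153 total; 3 unmatched, e.g. (-1.8,-2.02,-0.49)→(-3.41,0.18,3.81) → open.

422.72 OPEN


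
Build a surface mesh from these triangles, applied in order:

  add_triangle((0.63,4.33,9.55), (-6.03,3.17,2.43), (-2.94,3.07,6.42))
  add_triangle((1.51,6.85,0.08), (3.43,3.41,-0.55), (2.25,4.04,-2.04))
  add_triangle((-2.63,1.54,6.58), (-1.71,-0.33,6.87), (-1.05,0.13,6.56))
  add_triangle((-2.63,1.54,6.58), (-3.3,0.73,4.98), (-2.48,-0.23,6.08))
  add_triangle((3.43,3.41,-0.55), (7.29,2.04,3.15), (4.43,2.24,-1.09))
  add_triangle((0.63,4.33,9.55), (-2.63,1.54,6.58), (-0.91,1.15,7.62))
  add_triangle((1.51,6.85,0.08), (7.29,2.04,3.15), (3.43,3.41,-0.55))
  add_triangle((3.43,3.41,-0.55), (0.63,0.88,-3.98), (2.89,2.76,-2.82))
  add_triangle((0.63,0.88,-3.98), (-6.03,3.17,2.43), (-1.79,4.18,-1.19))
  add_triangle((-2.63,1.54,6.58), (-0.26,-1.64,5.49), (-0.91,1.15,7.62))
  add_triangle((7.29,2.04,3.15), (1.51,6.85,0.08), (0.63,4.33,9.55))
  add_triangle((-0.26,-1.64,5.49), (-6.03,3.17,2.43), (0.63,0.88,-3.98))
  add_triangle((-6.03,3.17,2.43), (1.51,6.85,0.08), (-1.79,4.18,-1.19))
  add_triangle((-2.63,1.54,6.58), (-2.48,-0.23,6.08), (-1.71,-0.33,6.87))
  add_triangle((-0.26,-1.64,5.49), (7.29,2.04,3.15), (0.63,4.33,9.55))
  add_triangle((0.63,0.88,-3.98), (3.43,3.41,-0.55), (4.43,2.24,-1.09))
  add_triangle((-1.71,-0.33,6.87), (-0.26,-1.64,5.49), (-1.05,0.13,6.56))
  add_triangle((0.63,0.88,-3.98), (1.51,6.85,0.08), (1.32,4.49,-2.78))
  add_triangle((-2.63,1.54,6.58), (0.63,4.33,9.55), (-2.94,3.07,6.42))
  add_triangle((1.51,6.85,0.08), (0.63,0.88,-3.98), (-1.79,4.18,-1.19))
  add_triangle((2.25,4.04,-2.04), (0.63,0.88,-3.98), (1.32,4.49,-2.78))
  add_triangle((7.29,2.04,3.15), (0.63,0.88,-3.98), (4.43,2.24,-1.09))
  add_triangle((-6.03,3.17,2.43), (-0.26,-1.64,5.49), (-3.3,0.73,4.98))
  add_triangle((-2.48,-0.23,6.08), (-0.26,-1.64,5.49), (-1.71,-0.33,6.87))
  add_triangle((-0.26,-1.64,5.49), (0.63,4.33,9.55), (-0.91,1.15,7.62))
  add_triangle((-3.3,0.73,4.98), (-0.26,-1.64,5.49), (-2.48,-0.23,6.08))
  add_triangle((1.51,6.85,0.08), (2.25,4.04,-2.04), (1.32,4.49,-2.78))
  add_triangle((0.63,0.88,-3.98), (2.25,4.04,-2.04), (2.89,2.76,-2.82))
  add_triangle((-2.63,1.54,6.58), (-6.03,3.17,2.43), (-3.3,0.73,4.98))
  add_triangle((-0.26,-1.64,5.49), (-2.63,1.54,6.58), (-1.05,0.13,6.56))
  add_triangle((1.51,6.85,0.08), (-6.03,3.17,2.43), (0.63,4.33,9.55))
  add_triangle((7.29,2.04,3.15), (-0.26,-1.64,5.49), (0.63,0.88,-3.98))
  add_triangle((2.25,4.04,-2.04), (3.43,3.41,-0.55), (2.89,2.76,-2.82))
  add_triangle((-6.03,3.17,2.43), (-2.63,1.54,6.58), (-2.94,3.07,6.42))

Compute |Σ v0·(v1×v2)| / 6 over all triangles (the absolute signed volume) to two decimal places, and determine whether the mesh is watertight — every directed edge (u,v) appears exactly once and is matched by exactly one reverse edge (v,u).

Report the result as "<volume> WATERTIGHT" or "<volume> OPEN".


341.94 WATERTIGHT

Per-triangle v0·(v1×v2)/6:
  t1: +9.5044
  t2: +5.4666
  t3: +1.7443
  t4: +2.3500
  t5: +6.4735
  t6: +7.9956
  t7: +14.1652
  t8: -0.5926
  t9: +9.8026
  t10: +5.5068
  t11: +75.3425
  t12: +0.0981
  t13: +16.9242
  t14: +1.9838
  t15: +45.9404
  t16: +4.8541
  t17: +1.4824
  t18: +0.0945
  t19: +8.5035
  t20: +12.9688
  t21: +2.8590
  t22: +2.5996
  t23: +1.0793
  t24: +1.4447
  t25: +7.0020
  t26: -0.0007
  t27: +3.6091
  t28: +3.0864
  t29: +6.1519
  t30: -2.0613
  t31: +72.0884
  t32: +3.3071
  t33: +2.5377
  t34: +7.6290
Σ = +341.9409 → |volume| = 341.94

Directed edges: 102 total, each appears once with its reverse present → watertight.


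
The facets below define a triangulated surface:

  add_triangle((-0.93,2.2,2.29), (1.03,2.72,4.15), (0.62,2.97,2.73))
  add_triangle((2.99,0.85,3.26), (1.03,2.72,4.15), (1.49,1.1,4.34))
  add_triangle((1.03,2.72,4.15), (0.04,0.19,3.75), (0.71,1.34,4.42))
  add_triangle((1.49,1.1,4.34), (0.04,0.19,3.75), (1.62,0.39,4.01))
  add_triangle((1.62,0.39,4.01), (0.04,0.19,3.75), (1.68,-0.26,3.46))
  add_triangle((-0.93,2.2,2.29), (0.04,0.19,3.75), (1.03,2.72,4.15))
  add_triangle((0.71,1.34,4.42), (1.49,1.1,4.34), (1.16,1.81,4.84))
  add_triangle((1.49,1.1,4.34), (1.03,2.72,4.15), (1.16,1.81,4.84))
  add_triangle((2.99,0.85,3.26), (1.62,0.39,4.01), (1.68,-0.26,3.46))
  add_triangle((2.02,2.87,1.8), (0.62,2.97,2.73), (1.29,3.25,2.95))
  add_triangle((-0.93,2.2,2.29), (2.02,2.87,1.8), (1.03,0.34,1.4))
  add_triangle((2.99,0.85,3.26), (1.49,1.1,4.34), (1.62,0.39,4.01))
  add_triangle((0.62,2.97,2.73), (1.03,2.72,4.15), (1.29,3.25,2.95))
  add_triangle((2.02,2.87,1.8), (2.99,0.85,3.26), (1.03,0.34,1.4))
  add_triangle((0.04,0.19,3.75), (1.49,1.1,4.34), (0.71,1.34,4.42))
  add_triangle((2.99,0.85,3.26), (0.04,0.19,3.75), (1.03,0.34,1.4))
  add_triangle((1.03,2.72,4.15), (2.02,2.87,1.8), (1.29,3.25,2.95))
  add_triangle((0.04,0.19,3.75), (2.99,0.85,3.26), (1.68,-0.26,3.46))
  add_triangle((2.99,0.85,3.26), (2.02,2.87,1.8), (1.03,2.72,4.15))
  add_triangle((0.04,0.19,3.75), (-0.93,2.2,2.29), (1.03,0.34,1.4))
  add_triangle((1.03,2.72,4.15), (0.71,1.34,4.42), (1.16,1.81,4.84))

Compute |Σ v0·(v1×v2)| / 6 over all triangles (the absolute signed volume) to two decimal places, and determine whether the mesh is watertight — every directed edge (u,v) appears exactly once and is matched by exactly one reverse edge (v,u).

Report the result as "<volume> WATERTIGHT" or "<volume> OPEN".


Per-triangle v0·(v1×v2)/6:
  t1: +1.1958
  t2: +2.2641
  t3: +0.3522
  t4: +0.6990
  t5: +0.6210
  t6: +2.7810
  t7: +0.2609
  t8: +0.4388
  t9: +0.7675
  t10: +0.2274
  t11: -1.7512
  t12: +0.8518
  t13: +0.5080
  t14: -0.3264
  t15: +0.6424
  t16: -0.0625
  t17: +0.7804
  t18: -1.5073
  t19: +3.9498
  t20: -1.4826
  t21: +0.3202
Σ = +11.5303 → |volume| = 11.53

Directed edges: 63 total; 3 unmatched, e.g. (0.62,2.97,2.73)→(-0.93,2.2,2.29) → open.

11.53 OPEN


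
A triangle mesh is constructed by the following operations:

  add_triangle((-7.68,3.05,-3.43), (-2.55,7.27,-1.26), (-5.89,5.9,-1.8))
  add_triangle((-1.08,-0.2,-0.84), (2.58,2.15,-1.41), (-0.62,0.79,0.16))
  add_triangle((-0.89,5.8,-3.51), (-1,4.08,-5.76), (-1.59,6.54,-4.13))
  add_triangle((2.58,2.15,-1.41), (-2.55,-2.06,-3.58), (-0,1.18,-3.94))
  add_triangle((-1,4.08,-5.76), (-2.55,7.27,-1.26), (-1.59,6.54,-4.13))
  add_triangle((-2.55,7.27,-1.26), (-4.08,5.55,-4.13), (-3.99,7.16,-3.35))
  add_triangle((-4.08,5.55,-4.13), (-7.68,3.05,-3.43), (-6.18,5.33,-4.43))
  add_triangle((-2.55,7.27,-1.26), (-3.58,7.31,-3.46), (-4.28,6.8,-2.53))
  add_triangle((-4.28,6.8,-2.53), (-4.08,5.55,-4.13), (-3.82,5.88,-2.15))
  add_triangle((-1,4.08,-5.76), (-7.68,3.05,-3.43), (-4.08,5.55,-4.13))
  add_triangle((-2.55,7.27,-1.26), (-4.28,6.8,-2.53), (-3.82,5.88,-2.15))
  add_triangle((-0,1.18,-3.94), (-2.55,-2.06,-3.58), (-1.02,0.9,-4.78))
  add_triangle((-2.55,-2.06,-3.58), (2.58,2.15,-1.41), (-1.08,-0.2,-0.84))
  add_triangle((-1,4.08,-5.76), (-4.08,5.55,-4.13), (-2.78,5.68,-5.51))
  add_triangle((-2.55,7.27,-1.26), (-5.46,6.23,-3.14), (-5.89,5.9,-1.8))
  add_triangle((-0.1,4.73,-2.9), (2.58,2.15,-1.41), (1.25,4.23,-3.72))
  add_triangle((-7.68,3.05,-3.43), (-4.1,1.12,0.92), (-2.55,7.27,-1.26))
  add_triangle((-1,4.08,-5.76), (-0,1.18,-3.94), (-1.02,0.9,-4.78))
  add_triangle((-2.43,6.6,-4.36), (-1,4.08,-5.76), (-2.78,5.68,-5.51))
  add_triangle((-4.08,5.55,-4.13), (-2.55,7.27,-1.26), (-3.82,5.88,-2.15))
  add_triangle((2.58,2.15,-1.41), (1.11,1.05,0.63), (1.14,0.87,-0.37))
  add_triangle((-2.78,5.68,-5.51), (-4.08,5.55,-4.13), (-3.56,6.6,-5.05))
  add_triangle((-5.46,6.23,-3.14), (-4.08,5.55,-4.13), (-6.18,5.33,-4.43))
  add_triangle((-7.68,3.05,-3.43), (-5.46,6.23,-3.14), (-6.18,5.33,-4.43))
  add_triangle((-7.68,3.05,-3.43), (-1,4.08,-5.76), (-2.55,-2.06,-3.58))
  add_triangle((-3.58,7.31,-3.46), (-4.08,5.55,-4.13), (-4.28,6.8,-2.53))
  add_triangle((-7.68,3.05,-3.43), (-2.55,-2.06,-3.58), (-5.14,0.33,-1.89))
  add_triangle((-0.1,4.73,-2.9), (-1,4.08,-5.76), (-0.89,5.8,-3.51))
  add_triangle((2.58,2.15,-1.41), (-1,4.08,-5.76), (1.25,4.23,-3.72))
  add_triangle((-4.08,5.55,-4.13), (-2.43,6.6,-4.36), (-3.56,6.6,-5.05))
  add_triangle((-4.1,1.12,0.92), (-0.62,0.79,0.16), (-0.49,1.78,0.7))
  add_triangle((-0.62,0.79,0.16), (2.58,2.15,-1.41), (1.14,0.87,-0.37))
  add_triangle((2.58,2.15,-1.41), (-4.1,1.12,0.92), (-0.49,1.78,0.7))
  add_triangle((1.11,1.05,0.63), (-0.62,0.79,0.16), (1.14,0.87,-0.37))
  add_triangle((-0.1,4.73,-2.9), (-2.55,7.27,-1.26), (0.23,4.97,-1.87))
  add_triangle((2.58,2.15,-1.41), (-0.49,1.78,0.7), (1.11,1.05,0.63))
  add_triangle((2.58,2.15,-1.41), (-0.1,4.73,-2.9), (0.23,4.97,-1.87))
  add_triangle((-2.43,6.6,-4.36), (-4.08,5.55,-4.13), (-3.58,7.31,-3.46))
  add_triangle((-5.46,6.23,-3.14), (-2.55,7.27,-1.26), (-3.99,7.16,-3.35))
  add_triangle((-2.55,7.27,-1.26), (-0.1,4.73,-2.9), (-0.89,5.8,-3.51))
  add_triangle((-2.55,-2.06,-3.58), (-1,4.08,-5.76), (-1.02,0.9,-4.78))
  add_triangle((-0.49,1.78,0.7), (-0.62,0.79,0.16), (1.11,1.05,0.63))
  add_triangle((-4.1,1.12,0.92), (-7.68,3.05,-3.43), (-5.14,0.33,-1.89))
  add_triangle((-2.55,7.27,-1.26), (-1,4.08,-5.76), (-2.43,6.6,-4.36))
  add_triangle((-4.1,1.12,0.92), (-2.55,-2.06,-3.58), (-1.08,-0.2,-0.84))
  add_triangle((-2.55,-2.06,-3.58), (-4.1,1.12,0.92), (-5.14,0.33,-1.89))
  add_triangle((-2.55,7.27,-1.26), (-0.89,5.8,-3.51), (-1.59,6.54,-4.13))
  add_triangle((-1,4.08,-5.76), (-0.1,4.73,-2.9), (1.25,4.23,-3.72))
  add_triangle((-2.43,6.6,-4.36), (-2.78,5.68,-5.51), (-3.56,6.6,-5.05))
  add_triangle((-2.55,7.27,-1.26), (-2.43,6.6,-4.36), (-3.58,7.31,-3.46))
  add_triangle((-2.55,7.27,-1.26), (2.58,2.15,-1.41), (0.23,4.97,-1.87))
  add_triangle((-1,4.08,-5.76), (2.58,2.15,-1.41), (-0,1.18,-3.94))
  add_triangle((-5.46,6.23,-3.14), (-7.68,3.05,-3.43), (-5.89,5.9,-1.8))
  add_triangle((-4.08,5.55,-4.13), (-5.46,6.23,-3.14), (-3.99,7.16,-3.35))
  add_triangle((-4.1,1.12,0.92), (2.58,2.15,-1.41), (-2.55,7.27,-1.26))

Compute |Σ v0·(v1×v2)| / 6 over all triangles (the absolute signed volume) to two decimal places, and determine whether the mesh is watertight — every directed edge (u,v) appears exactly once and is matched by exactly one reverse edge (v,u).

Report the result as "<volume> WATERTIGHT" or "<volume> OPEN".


171.67 OPEN

Per-triangle v0·(v1×v2)/6:
  t1: -7.2044
  t2: -0.7498
  t3: +1.8034
  t4: +2.4135
  t5: +2.7447
  t6: +0.2242
  t7: +0.0951
  t8: +3.3715
  t9: +0.3037
  t10: +15.8471
  t11: +0.2815
  t12: +1.2078
  t13: -1.4571
  t14: +1.1430
  t15: +6.4525
  t16: +2.2347
  t17: +21.9559
  t18: +1.9264
  t19: +3.2928
  t20: -3.8235
  t21: +0.0561
  t22: +1.3545
  t23: +3.5073
  t24: +6.0997
  t25: +32.4055
  t26: +2.8818
  t27: +6.9424
  t28: +2.0044
  t29: +2.2300
  t30: +0.9695
  t31: -0.2268
  t32: -0.1360
  t33: +2.0859
  t34: -0.2393
  t35: +3.0683
  t36: +1.1404
  t37: +2.4606
  t38: +3.5202
  t39: +4.6776
  t40: +1.8473
  t41: +3.7632
  t42: -0.0366
  t43: +5.7623
  t44: +2.3840
  t45: -0.6342
  t46: +2.6851
  t47: +2.0186
  t48: +4.2522
  t49: +1.6621
  t50: +3.6535
  t51: +1.5944
  t52: +5.1242
  t53: +7.5153
  t54: +3.3727
  t55: -0.1589
Σ = +171.6707 → |volume| = 171.67

Directed edges: 165 total; 3 unmatched, e.g. (-0.62,0.79,0.16)→(-1.08,-0.2,-0.84) → open.


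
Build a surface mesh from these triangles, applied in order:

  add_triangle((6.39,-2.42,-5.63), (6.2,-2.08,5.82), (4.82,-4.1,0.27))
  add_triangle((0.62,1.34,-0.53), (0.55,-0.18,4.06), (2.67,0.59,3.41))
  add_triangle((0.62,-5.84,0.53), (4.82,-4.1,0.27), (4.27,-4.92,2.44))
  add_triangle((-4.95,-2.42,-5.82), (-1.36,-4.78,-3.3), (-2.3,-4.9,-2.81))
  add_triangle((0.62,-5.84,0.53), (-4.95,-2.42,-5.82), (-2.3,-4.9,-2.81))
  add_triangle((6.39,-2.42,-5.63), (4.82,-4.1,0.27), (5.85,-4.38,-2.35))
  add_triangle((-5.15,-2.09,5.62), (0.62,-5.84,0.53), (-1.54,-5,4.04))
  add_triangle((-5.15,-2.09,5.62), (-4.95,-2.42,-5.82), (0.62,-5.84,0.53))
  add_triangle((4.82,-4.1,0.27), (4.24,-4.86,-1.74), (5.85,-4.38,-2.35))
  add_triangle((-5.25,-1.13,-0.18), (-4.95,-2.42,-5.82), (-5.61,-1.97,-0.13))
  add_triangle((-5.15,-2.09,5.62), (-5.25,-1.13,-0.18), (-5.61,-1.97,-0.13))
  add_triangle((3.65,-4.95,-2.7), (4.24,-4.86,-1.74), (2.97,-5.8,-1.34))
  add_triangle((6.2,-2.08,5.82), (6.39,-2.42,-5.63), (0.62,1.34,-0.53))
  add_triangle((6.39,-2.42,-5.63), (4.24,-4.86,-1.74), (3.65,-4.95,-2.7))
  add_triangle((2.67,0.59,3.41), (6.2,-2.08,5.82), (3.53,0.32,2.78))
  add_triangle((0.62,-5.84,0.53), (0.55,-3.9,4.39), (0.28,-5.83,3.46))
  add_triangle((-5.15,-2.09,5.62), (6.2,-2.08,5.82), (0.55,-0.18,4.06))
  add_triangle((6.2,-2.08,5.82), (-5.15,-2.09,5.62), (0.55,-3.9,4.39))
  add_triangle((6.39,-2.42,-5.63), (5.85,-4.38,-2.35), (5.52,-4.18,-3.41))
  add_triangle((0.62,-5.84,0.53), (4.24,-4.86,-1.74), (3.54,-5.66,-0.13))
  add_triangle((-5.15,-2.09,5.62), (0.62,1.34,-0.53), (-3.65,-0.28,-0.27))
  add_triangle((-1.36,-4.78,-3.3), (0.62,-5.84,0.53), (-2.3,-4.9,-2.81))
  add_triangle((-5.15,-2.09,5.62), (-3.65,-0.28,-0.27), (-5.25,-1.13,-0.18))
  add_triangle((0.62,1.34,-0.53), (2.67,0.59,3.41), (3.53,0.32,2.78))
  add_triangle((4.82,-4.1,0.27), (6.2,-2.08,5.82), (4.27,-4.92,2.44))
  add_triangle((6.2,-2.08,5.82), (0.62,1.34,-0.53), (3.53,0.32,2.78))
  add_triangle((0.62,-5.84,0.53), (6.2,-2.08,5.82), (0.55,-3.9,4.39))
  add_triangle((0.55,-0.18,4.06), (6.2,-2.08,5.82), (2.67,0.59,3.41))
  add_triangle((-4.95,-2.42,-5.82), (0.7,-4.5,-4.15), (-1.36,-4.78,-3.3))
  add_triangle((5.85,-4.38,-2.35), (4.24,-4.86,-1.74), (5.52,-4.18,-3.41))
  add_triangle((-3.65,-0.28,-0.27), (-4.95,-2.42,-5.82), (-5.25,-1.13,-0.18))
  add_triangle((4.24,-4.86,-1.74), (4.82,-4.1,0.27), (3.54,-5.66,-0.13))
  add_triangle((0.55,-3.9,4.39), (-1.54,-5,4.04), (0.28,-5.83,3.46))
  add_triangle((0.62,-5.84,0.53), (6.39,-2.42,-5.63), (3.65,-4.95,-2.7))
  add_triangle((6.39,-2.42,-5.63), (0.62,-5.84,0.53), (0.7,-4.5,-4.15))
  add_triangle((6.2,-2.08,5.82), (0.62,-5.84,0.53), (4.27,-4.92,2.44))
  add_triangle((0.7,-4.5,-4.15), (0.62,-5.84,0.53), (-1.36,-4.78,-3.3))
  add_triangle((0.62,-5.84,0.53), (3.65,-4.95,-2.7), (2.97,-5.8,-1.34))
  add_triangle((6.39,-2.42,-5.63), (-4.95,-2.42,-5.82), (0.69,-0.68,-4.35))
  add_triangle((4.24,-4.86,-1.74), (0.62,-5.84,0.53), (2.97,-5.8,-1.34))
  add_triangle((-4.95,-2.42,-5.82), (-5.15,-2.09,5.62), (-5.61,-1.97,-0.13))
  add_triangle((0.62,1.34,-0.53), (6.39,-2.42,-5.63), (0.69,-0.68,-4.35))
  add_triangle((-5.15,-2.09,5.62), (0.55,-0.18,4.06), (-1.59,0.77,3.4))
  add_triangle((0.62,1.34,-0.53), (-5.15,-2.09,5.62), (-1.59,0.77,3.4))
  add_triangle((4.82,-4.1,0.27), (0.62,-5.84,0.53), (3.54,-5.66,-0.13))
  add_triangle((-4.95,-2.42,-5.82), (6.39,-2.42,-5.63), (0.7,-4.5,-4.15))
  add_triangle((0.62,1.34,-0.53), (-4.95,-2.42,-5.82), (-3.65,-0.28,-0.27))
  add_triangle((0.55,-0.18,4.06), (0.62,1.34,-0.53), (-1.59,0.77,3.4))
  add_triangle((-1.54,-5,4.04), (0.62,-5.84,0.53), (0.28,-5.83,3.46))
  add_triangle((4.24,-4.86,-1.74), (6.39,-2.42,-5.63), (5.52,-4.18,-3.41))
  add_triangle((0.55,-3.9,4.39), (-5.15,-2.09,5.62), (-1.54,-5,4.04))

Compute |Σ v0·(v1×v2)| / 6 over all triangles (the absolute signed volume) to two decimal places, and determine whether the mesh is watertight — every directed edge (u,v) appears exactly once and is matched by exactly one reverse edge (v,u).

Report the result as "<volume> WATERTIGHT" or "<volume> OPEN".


Per-triangle v0·(v1×v2)/6:
  t1: +28.6207
  t2: +1.6200
  t3: +8.8802
  t4: +4.9392
  t5: -0.0838
  t6: +3.6189
  t7: +7.8057
  t8: +59.1002
  t9: +3.6431
  t10: +3.8438
  t11: +3.8139
  t12: +1.9695
  t13: +18.9182
  t14: +5.7949
  t15: +2.2239
  t16: +1.7194
  t17: +14.0287
  t18: +24.8560
  t19: +2.8897
  t20: +3.9063
  t21: +4.1244
  t22: +4.3333
  t23: +2.4401
  t24: +1.1958
  t25: +11.3086
  t26: +0.8749
  t27: +22.7436
  t28: +5.4363
  t29: +10.0882
  t30: +1.9581
  t31: +2.6715
  t32: +3.8773
  t33: +3.9679
  t34: -1.0098
  t35: +25.9460
  t36: +8.9396
  t37: +9.0934
  t38: +1.5404
  t39: +12.5756
  t40: +1.7673
  t41: +5.1604
  t42: +6.2688
  t43: +6.2372
  t44: +1.3773
  t45: +2.4550
  t46: +29.7588
  t47: +5.0027
  t48: +2.2577
  t49: +4.7244
  t50: +0.5963
  t51: +10.3890
Σ = +410.2090 → |volume| = 410.21

Directed edges: 153 total; 3 unmatched, e.g. (-4.95,-2.42,-5.82)→(0.69,-0.68,-4.35) → open.

410.21 OPEN
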